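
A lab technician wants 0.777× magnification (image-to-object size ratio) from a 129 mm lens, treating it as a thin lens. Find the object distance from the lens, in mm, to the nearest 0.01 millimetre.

295.02 mm

With m = dᵢ/dₒ and 1/f = 1/dₒ + 1/dᵢ, substituting dᵢ = m·dₒ gives 1/f = (1 + 1/m)/dₒ, hence dₒ = f·(1 + 1/m).
dₒ = 129 × (1 + 1/0.777) = 129 × 2.28700 ≈ 295.023 mm.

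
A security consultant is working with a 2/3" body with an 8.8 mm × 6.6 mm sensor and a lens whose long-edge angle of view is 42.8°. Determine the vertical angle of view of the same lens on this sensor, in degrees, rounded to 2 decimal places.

From the long-edge AOV: f = 8.8 / (2·tan(21.4°)) = 8.8 / 0.78379 ≈ 11.2275 mm.
Vertical AOV = 2·arctan(6.6 / (2 × 11.2275)) = 2·arctan(0.29392) ≈ 32.7584°.

32.76°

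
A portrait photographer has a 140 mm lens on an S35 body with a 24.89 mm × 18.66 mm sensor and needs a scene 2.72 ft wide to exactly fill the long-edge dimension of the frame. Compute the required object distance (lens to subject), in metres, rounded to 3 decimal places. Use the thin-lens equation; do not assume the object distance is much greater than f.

W: 2.72 ft × 304.8 mm/ft = 829.06 mm.
Magnification m = w/W = dᵢ/dₒ; combined with 1/f = 1/dₒ + 1/dᵢ this gives dₒ = f·(1 + W/w).
dₒ = 140 mm × (1 + 829.056/24.89) = 140 × 34.3088 ≈ 4803.232 mm = 4.80323 m.

4.803 m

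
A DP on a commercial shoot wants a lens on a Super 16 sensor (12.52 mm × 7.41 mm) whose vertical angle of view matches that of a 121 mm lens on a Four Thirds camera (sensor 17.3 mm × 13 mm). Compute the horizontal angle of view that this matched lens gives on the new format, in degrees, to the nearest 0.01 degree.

10.37°

Equal vertical AOV ⇒ f₂ = f₁ · 7.41/13 = 121 × 0.57000 ≈ 68.9700 mm.
Horizontal AOV on the new format = 2·arctan(12.52 / (2 × 68.9700)) = 2·arctan(0.09076) ≈ 10.3724°.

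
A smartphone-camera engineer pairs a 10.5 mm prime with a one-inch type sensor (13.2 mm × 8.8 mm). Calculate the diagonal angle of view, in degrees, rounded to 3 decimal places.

Sensor diagonal = √(13.2² + 8.8²) = √251.6800 ≈ 15.8644 mm.
Angle of view α = 2·arctan(d/2f) with d = 15.8644 mm and f = 10.5 mm.
d/2f = 0.75545; arctan(0.75545) ≈ 37.0692°, so α ≈ 74.1384°.

74.138°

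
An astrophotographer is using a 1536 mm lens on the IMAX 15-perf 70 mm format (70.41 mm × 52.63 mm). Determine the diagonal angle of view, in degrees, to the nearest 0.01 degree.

Sensor diagonal = √(70.41² + 52.63²) = √7727.4850 ≈ 87.9061 mm.
Angle of view α = 2·arctan(d/2f) with d = 87.9061 mm and f = 1536 mm.
d/2f = 0.02862; arctan(0.02862) ≈ 1.6391°, so α ≈ 3.2782°.

3.28°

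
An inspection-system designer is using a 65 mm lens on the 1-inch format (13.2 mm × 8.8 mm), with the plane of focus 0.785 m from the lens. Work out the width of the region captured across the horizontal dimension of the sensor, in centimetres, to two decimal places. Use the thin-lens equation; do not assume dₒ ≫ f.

dₒ: 0.785 m = 785 mm.
Similar triangles through the lens centre give W/dₒ = w/dᵢ; with 1/f = 1/dₒ + 1/dᵢ this gives W = w·(dₒ − f)/f.
W = 13.2 mm × (785 − 65) / 65 = 13.2 × 11.0769 ≈ 146.215 mm = 14.6215 cm.

14.62 cm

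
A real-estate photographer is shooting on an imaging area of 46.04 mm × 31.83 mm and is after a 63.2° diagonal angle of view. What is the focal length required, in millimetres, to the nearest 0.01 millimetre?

45.49 mm

Sensor diagonal = √(46.04² + 31.83²) = √3132.8305 ≈ 55.9717 mm.
From α = 2·arctan(d/2f) we get f = d / (2·tan(α/2)).
With d = 55.9717 mm and α/2 = 31.6°, tan(α/2) ≈ 0.61520, so f ≈ 55.9717 / 1.23041 ≈ 45.4903 mm.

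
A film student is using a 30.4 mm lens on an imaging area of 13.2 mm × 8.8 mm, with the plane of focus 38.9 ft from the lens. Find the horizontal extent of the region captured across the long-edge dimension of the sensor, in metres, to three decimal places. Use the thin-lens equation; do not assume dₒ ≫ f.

5.135 m

dₒ: 38.9 ft × 304.8 mm/ft = 11856.72 mm.
Similar triangles through the lens centre give W/dₒ = w/dᵢ; with 1/f = 1/dₒ + 1/dᵢ this gives W = w·(dₒ − f)/f.
W = 13.2 mm × (11856.7 − 30.4) / 30.4 = 13.2 × 389.0237 ≈ 5135.112 mm = 5.13511 m.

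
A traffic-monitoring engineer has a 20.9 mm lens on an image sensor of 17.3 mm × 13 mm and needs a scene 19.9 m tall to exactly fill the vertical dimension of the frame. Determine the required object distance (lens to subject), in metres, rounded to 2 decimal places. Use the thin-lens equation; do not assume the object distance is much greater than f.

32.01 m

W: 19.9 m = 19900 mm.
Magnification m = h/W = dᵢ/dₒ; combined with 1/f = 1/dₒ + 1/dᵢ this gives dₒ = f·(1 + W/h).
dₒ = 20.9 mm × (1 + 19900/13) = 20.9 × 1531.7692 ≈ 32013.977 mm = 32.014 m.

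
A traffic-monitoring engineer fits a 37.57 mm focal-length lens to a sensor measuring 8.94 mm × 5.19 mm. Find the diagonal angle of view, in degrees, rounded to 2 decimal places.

15.67°

Sensor diagonal = √(8.94² + 5.19²) = √106.8597 ≈ 10.3373 mm.
Angle of view α = 2·arctan(d/2f) with d = 10.3373 mm and f = 37.57 mm.
d/2f = 0.13757; arctan(0.13757) ≈ 7.8332°, so α ≈ 15.6665°.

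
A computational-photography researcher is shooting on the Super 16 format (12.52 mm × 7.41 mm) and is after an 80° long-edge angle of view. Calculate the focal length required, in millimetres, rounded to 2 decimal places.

From α = 2·arctan(w/2f) we get f = w / (2·tan(α/2)).
With w = 12.52 mm and α/2 = 40°, tan(α/2) ≈ 0.83910, so f ≈ 12.52 / 1.67820 ≈ 7.4604 mm.

7.46 mm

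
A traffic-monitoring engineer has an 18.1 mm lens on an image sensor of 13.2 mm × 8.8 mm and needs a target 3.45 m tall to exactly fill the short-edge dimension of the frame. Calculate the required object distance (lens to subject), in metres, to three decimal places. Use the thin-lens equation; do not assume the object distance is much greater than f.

7.114 m

W: 3.45 m = 3450 mm.
Magnification m = h/W = dᵢ/dₒ; combined with 1/f = 1/dₒ + 1/dᵢ this gives dₒ = f·(1 + W/h).
dₒ = 18.1 mm × (1 + 3450/8.8) = 18.1 × 393.0455 ≈ 7114.123 mm = 7.11412 m.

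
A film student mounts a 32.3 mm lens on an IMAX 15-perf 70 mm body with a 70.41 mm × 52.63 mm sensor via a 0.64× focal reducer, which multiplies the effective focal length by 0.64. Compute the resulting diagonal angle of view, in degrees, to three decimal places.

129.623°

Effective focal length f = 32.3 × 0.64 = 20.672 mm.
Sensor diagonal = √(70.41² + 52.63²) = √7727.4850 ≈ 87.9061 mm.
α = 2·arctan(87.906 / (2 × 20.672)) = 2·arctan(2.12621) ≈ 129.6229°.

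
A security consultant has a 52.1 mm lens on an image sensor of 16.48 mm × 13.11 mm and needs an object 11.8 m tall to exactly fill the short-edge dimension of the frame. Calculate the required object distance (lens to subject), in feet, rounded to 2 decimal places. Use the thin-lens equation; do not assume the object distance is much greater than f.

154.02 ft

W: 11.8 m = 11800 mm.
Magnification m = h/W = dᵢ/dₒ; combined with 1/f = 1/dₒ + 1/dᵢ this gives dₒ = f·(1 + W/h).
dₒ = 52.1 mm × (1 + 11800/13.11) = 52.1 × 901.0763 ≈ 46946.074 mm = 46946.074/304.8 ft = 154.023 ft.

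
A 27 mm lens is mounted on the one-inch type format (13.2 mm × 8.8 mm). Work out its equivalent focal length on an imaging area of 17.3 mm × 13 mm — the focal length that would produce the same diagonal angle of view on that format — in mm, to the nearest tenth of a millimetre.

Sensor diagonal = √(13.2² + 8.8²) = √251.6800 ≈ 15.8644 mm.
Sensor diagonal = √(17.3² + 13²) = √468.2900 ≈ 21.6400 mm.
Equal angle of view means equal diagonal/f ratio, so f₂ = f₁ · (diagonal₂/diagonal₁) = 27 × 21.6400/15.8644.
f₂ = 27 × 1.36406 ≈ 36.830 mm.

36.8 mm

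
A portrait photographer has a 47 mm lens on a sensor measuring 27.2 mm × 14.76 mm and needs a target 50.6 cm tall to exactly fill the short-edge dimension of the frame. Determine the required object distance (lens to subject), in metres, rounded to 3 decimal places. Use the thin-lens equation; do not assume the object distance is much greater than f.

W: 50.6 cm = 506 mm.
Magnification m = h/W = dᵢ/dₒ; combined with 1/f = 1/dₒ + 1/dᵢ this gives dₒ = f·(1 + W/h).
dₒ = 47 mm × (1 + 506/14.76) = 47 × 35.2818 ≈ 1658.247 mm = 1.65825 m.

1.658 m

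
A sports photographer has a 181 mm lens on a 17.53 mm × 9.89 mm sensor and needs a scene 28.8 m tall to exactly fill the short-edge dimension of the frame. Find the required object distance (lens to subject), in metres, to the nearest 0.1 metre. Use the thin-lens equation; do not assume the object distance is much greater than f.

527.3 m

W: 28.8 m = 28800 mm.
Magnification m = h/W = dᵢ/dₒ; combined with 1/f = 1/dₒ + 1/dᵢ this gives dₒ = f·(1 + W/h).
dₒ = 181 mm × (1 + 28800/9.89) = 181 × 2913.0324 ≈ 527258.856 mm = 527.259 m.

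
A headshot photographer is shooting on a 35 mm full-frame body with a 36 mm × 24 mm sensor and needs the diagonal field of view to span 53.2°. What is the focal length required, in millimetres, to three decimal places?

Sensor diagonal = √(36² + 24²) = √1872.0000 ≈ 43.2666 mm.
From α = 2·arctan(d/2f) we get f = d / (2·tan(α/2)).
With d = 43.2666 mm and α/2 = 26.6°, tan(α/2) ≈ 0.50076, so f ≈ 43.2666 / 1.00153 ≈ 43.2007 mm.

43.201 mm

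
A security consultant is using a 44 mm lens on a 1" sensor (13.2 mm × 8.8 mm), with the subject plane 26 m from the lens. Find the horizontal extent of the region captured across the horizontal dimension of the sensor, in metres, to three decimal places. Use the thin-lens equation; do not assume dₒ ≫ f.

7.787 m

dₒ: 26 m = 26000 mm.
Similar triangles through the lens centre give W/dₒ = w/dᵢ; with 1/f = 1/dₒ + 1/dᵢ this gives W = w·(dₒ − f)/f.
W = 13.2 mm × (26000 − 44) / 44 = 13.2 × 589.9091 ≈ 7786.800 mm = 7.7868 m.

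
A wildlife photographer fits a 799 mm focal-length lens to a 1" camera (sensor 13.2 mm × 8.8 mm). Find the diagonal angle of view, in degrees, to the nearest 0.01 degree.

1.14°

Sensor diagonal = √(13.2² + 8.8²) = √251.6800 ≈ 15.8644 mm.
Angle of view α = 2·arctan(d/2f) with d = 15.8644 mm and f = 799 mm.
d/2f = 0.00993; arctan(0.00993) ≈ 0.5688°, so α ≈ 1.1376°.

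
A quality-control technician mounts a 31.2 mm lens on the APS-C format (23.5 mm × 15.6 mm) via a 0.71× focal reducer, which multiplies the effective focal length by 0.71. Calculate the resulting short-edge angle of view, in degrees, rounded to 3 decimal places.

Effective focal length f = 31.2 × 0.71 = 22.152 mm.
α = 2·arctan(15.6 / (2 × 22.152)) = 2·arctan(0.35211) ≈ 38.7956°.

38.796°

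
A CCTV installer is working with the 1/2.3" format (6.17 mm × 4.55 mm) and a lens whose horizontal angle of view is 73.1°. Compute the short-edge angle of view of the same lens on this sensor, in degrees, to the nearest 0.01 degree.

57.33°

From the horizontal AOV: f = 6.17 / (2·tan(36.55°)) = 6.17 / 1.48262 ≈ 4.1615 mm.
Short-edge AOV = 2·arctan(4.55 / (2 × 4.1615)) = 2·arctan(0.54667) ≈ 57.3285°.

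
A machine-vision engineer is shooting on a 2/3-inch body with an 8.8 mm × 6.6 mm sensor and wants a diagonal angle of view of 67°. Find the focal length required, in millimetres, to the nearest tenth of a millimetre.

8.3 mm

Sensor diagonal = √(8.8² + 6.6²) = √121.0000 ≈ 11.0000 mm.
From α = 2·arctan(d/2f) we get f = d / (2·tan(α/2)).
With d = 11.0000 mm and α/2 = 33.5°, tan(α/2) ≈ 0.66189, so f ≈ 11.0000 / 1.32377 ≈ 8.3096 mm.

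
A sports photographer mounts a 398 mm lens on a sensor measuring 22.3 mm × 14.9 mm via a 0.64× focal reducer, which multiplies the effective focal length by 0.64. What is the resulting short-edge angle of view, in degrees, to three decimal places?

3.351°

Effective focal length f = 398 × 0.64 = 254.72 mm.
α = 2·arctan(14.9 / (2 × 254.72)) = 2·arctan(0.02925) ≈ 3.3506°.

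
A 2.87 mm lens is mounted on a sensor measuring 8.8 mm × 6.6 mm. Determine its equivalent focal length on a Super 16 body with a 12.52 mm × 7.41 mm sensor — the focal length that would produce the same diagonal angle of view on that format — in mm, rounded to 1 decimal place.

Sensor diagonal = √(8.8² + 6.6²) = √121.0000 ≈ 11.0000 mm.
Sensor diagonal = √(12.52² + 7.41²) = √211.6585 ≈ 14.5485 mm.
Equal angle of view means equal diagonal/f ratio, so f₂ = f₁ · (diagonal₂/diagonal₁) = 2.87 × 14.5485/11.0000.
f₂ = 2.87 × 1.32259 ≈ 3.796 mm.

3.8 mm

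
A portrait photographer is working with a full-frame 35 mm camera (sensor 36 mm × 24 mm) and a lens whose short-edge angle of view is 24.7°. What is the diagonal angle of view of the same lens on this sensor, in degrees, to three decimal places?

43.080°

From the short-edge AOV: f = 24 / (2·tan(12.35°)) = 24 / 0.43790 ≈ 54.8071 mm.
Sensor diagonal = √(36² + 24²) = √1872.0000 ≈ 43.2666 mm.
Diagonal AOV = 2·arctan(43.2666 / (2 × 54.8071)) = 2·arctan(0.39472) ≈ 43.0800°.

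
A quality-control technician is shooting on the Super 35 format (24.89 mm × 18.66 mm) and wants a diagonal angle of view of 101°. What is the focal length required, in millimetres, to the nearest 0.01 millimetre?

12.82 mm

Sensor diagonal = √(24.89² + 18.66²) = √967.7077 ≈ 31.1080 mm.
From α = 2·arctan(d/2f) we get f = d / (2·tan(α/2)).
With d = 31.1080 mm and α/2 = 50.5°, tan(α/2) ≈ 1.21310, so f ≈ 31.1080 / 2.42619 ≈ 12.8217 mm.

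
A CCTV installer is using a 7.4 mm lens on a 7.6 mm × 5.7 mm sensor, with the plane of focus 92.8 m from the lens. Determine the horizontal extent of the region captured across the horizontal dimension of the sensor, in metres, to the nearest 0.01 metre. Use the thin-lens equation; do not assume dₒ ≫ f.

95.30 m

dₒ: 92.8 m = 92800 mm.
Similar triangles through the lens centre give W/dₒ = w/dᵢ; with 1/f = 1/dₒ + 1/dᵢ this gives W = w·(dₒ − f)/f.
W = 7.6 mm × (92800 − 7.4) / 7.4 = 7.6 × 12539.5405 ≈ 95300.508 mm = 95.3005 m.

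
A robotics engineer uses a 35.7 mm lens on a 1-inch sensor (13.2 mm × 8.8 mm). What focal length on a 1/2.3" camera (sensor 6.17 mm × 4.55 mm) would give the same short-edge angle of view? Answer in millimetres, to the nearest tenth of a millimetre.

Equal angle of view means equal height/f ratio, so f₂ = f₁ · (height₂/height₁) = 35.7 × 4.55/8.8.
f₂ = 35.7 × 0.51705 ≈ 18.459 mm.

18.5 mm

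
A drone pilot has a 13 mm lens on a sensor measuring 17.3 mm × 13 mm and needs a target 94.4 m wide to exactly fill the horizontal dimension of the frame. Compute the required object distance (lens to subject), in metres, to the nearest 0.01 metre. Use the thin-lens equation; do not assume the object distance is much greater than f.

W: 94.4 m = 94400 mm.
Magnification m = w/W = dᵢ/dₒ; combined with 1/f = 1/dₒ + 1/dᵢ this gives dₒ = f·(1 + W/w).
dₒ = 13 mm × (1 + 94400/17.3) = 13 × 5457.6474 ≈ 70949.416 mm = 70.9494 m.

70.95 m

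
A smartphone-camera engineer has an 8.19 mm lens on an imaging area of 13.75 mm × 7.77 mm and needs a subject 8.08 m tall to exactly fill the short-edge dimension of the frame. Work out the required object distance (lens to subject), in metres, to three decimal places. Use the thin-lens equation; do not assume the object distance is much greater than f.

W: 8.08 m = 8080 mm.
Magnification m = h/W = dᵢ/dₒ; combined with 1/f = 1/dₒ + 1/dᵢ this gives dₒ = f·(1 + W/h).
dₒ = 8.19 mm × (1 + 8080/7.77) = 8.19 × 1040.8970 ≈ 8524.947 mm = 8.52495 m.

8.525 m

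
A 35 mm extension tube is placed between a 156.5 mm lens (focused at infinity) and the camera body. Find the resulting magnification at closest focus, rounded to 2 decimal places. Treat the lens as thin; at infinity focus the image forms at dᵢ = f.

The tube moves the image plane from f to f + e, so dᵢ = 156.5 + 35 = 191.5 mm. Focus is achieved when 1/f = 1/dₒ + 1/dᵢ, giving dₒ = 1/(1/f − 1/(f+e)).
Magnification m = dᵢ/dₒ = (f+e)·(1/f − 1/(f+e)) = e/f = 35/156.5 ≈ 0.2236.

0.22×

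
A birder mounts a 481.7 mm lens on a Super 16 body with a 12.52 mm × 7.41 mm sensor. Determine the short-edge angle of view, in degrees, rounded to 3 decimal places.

0.881°

Angle of view α = 2·arctan(h/2f) with h = 7.41 mm and f = 481.7 mm.
h/2f = 0.00769; arctan(0.00769) ≈ 0.4407°, so α ≈ 0.8814°.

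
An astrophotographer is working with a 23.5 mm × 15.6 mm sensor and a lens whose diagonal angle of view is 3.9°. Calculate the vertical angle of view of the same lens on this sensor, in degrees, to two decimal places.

2.16°

Sensor diagonal = √(23.5² + 15.6²) = √795.6100 ≈ 28.2066 mm.
From the diagonal AOV: f = 28.2066 / (2·tan(1.95°)) = 28.2066 / 0.06809 ≈ 414.2289 mm.
Vertical AOV = 2·arctan(15.6 / (2 × 414.2289)) = 2·arctan(0.01883) ≈ 2.1575°.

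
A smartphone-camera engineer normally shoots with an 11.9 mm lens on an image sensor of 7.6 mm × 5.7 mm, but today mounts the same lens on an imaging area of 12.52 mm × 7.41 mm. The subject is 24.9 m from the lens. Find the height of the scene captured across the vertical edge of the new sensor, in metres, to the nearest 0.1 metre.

15.5 m

The focal length stays 11.9 mm; the relevant sensor dimension is now h = 7.41 mm. Object distance dₒ = 24.9 m = 24900 mm.
Thin-lens field height W = h·(dₒ − f)/f = 7.41 × (24900 − 11.9)/11.9 ≈ 15497.548 mm = 15.4975 m.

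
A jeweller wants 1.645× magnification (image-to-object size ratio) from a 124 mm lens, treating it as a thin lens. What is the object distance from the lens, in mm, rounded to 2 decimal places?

199.38 mm

With m = dᵢ/dₒ and 1/f = 1/dₒ + 1/dᵢ, substituting dᵢ = m·dₒ gives 1/f = (1 + 1/m)/dₒ, hence dₒ = f·(1 + 1/m).
dₒ = 124 × (1 + 1/1.645) = 124 × 1.60790 ≈ 199.380 mm.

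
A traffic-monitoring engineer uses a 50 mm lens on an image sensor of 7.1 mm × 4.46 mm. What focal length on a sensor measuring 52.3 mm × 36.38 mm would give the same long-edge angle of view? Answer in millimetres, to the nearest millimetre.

Equal angle of view means equal width/f ratio, so f₂ = f₁ · (width₂/width₁) = 50 × 52.3/7.1.
f₂ = 50 × 7.36620 ≈ 368.310 mm.

368 mm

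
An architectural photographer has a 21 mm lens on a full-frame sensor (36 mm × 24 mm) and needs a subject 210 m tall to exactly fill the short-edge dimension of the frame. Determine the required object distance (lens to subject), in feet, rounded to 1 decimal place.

602.9 ft

W: 210 m = 210000 mm.
Magnification m = h/W = dᵢ/dₒ; combined with 1/f = 1/dₒ + 1/dᵢ this gives dₒ = f·(1 + W/h).
dₒ = 21 mm × (1 + 210000/24) = 21 × 8751.0000 ≈ 183771.000 mm = 183771.000/304.8 ft = 602.923 ft.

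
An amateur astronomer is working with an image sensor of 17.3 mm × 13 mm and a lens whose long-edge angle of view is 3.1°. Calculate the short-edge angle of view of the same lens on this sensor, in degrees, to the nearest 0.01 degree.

From the long-edge AOV: f = 17.3 / (2·tan(1.55°)) = 17.3 / 0.05412 ≈ 319.6694 mm.
Short-edge AOV = 2·arctan(13 / (2 × 319.6694)) = 2·arctan(0.02033) ≈ 2.3297°.

2.33°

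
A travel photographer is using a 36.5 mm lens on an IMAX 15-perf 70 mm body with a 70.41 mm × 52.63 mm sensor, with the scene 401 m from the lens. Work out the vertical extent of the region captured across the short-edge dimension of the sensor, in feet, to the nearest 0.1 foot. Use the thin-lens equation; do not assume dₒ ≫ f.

1896.8 ft

dₒ: 401 m = 401000 mm.
Similar triangles through the lens centre give W/dₒ = h/dᵢ; with 1/f = 1/dₒ + 1/dᵢ this gives W = h·(dₒ − f)/f.
W = 52.63 mm × (401000 − 36.5) / 36.5 = 52.63 × 10985.3014 ≈ 578156.411 mm = 578156.411/304.8 ft = 1896.84 ft.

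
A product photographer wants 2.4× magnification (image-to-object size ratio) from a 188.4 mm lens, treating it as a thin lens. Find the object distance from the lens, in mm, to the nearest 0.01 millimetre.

266.90 mm

With m = dᵢ/dₒ and 1/f = 1/dₒ + 1/dᵢ, substituting dᵢ = m·dₒ gives 1/f = (1 + 1/m)/dₒ, hence dₒ = f·(1 + 1/m).
dₒ = 188.4 × (1 + 1/2.4) = 188.4 × 1.41667 ≈ 266.900 mm.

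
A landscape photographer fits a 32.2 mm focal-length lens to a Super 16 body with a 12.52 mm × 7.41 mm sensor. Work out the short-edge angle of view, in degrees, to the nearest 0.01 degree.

13.13°

Angle of view α = 2·arctan(h/2f) with h = 7.41 mm and f = 32.2 mm.
h/2f = 0.11506; arctan(0.11506) ≈ 6.5637°, so α ≈ 13.1274°.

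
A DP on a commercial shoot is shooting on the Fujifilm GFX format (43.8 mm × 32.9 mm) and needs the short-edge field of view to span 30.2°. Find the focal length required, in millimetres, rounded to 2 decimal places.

60.97 mm

From α = 2·arctan(h/2f) we get f = h / (2·tan(α/2)).
With h = 32.9 mm and α/2 = 15.1°, tan(α/2) ≈ 0.26982, so f ≈ 32.9 / 0.53964 ≈ 60.9664 mm.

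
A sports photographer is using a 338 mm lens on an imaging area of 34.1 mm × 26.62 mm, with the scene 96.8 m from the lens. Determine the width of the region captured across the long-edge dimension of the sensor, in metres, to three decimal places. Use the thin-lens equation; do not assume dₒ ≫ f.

9.732 m

dₒ: 96.8 m = 96800 mm.
Similar triangles through the lens centre give W/dₒ = w/dᵢ; with 1/f = 1/dₒ + 1/dᵢ this gives W = w·(dₒ − f)/f.
W = 34.1 mm × (96800 − 338) / 338 = 34.1 × 285.3905 ≈ 9731.817 mm = 9.73182 m.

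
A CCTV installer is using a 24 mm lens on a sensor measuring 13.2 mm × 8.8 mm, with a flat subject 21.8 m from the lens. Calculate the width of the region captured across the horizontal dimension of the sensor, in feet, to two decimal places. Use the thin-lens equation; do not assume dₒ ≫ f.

39.29 ft

dₒ: 21.8 m = 21800 mm.
Similar triangles through the lens centre give W/dₒ = w/dᵢ; with 1/f = 1/dₒ + 1/dᵢ this gives W = w·(dₒ − f)/f.
W = 13.2 mm × (21800 − 24) / 24 = 13.2 × 907.3333 ≈ 11976.800 mm = 11976.800/304.8 ft = 39.294 ft.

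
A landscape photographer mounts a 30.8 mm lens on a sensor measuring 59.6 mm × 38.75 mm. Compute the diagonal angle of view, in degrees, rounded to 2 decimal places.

98.18°

Sensor diagonal = √(59.6² + 38.75²) = √5053.7225 ≈ 71.0895 mm.
Angle of view α = 2·arctan(d/2f) with d = 71.0895 mm and f = 30.8 mm.
d/2f = 1.15405; arctan(1.15405) ≈ 49.0906°, so α ≈ 98.1813°.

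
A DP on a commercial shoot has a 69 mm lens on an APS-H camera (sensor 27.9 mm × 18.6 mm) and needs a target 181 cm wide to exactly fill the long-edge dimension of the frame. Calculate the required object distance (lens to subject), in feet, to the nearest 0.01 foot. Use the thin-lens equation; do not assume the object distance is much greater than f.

W: 181 cm = 1810 mm.
Magnification m = w/W = dᵢ/dₒ; combined with 1/f = 1/dₒ + 1/dᵢ this gives dₒ = f·(1 + W/w).
dₒ = 69 mm × (1 + 1810/27.9) = 69 × 65.8746 ≈ 4545.344 mm = 4545.344/304.8 ft = 14.9125 ft.

14.91 ft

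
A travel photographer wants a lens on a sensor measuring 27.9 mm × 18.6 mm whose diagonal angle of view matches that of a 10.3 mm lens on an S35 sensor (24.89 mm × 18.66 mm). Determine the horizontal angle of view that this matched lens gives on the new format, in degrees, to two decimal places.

Sensor diagonal = √(24.89² + 18.66²) = √967.7077 ≈ 31.1080 mm.
Sensor diagonal = √(27.9² + 18.6²) = √1124.3700 ≈ 33.5316 mm.
Equal diagonal AOV ⇒ f₂ = f₁ · 33.5316/31.1080 = 10.3 × 1.07791 ≈ 11.1025 mm.
Horizontal AOV on the new format = 2·arctan(27.9 / (2 × 11.1025)) = 2·arctan(1.25648) ≈ 102.9691°.

102.97°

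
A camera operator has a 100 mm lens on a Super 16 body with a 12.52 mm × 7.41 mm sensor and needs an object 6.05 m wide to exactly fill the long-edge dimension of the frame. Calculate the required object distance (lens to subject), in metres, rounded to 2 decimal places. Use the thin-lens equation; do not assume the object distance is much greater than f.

48.42 m

W: 6.05 m = 6050 mm.
Magnification m = w/W = dᵢ/dₒ; combined with 1/f = 1/dₒ + 1/dᵢ this gives dₒ = f·(1 + W/w).
dₒ = 100 mm × (1 + 6050/12.52) = 100 × 484.2268 ≈ 48422.684 mm = 48.4227 m.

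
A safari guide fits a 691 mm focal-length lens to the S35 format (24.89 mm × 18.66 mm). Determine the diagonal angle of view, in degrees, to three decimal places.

Sensor diagonal = √(24.89² + 18.66²) = √967.7077 ≈ 31.1080 mm.
Angle of view α = 2·arctan(d/2f) with d = 31.1080 mm and f = 691 mm.
d/2f = 0.02251; arctan(0.02251) ≈ 1.2895°, so α ≈ 2.5790°.

2.579°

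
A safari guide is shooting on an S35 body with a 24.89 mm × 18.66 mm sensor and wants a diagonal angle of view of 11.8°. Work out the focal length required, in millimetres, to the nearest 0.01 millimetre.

150.51 mm

Sensor diagonal = √(24.89² + 18.66²) = √967.7077 ≈ 31.1080 mm.
From α = 2·arctan(d/2f) we get f = d / (2·tan(α/2)).
With d = 31.1080 mm and α/2 = 5.9°, tan(α/2) ≈ 0.10334, so f ≈ 31.1080 / 0.20668 ≈ 150.5129 mm.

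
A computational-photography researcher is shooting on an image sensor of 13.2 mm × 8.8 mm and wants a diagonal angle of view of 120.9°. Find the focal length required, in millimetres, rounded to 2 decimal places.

Sensor diagonal = √(13.2² + 8.8²) = √251.6800 ≈ 15.8644 mm.
From α = 2·arctan(d/2f) we get f = d / (2·tan(α/2)).
With d = 15.8644 mm and α/2 = 60.45°, tan(α/2) ≈ 1.76390, so f ≈ 15.8644 / 3.52780 ≈ 4.4970 mm.

4.50 mm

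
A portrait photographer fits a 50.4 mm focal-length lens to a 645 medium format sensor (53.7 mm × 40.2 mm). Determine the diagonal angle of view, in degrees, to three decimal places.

Sensor diagonal = √(53.7² + 40.2²) = √4499.7300 ≈ 67.0800 mm.
Angle of view α = 2·arctan(d/2f) with d = 67.0800 mm and f = 50.4 mm.
d/2f = 0.66548; arctan(0.66548) ≈ 33.6428°, so α ≈ 67.2857°.

67.286°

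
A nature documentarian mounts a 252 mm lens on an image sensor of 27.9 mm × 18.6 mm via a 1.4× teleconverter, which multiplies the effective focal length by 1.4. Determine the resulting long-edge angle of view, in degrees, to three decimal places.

4.529°

Effective focal length f = 252 × 1.4 = 352.8 mm.
α = 2·arctan(27.9 / (2 × 352.8)) = 2·arctan(0.03954) ≈ 4.5287°.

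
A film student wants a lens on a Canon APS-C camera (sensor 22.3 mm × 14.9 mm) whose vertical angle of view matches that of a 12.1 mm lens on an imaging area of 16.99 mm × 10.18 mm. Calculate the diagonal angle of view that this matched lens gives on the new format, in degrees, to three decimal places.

Equal vertical AOV ⇒ f₂ = f₁ · 14.9/10.18 = 12.1 × 1.46365 ≈ 17.7102 mm.
Sensor diagonal = √(22.3² + 14.9²) = √719.3000 ≈ 26.8198 mm.
Diagonal AOV on the new format = 2·arctan(26.8198 / (2 × 17.7102)) = 2·arctan(0.75718) ≈ 74.2648°.

74.265°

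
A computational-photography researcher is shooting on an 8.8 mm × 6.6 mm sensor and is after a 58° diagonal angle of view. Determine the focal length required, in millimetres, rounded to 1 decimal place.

9.9 mm

Sensor diagonal = √(8.8² + 6.6²) = √121.0000 ≈ 11.0000 mm.
From α = 2·arctan(d/2f) we get f = d / (2·tan(α/2)).
With d = 11.0000 mm and α/2 = 29°, tan(α/2) ≈ 0.55431, so f ≈ 11.0000 / 1.10862 ≈ 9.9223 mm.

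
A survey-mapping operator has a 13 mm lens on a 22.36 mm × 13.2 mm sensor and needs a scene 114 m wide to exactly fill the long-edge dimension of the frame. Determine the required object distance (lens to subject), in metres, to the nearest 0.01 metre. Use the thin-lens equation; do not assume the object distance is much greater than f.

66.29 m

W: 114 m = 114000 mm.
Magnification m = w/W = dᵢ/dₒ; combined with 1/f = 1/dₒ + 1/dᵢ this gives dₒ = f·(1 + W/w).
dₒ = 13 mm × (1 + 114000/22.36) = 13 × 5099.3900 ≈ 66292.070 mm = 66.2921 m.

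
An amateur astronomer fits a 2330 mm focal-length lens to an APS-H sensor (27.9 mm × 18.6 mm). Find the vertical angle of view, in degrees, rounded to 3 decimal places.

Angle of view α = 2·arctan(h/2f) with h = 18.6 mm and f = 2330 mm.
h/2f = 0.00399; arctan(0.00399) ≈ 0.2287°, so α ≈ 0.4574°.

0.457°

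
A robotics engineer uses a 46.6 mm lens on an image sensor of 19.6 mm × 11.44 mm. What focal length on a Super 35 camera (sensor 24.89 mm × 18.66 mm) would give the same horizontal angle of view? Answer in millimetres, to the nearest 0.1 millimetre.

Equal angle of view means equal width/f ratio, so f₂ = f₁ · (width₂/width₁) = 46.6 × 24.89/19.6.
f₂ = 46.6 × 1.26990 ≈ 59.177 mm.

59.2 mm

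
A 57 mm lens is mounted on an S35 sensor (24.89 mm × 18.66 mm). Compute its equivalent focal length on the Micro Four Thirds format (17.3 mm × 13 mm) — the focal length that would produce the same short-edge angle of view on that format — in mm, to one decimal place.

Equal angle of view means equal height/f ratio, so f₂ = f₁ · (height₂/height₁) = 57 × 13/18.66.
f₂ = 57 × 0.69668 ≈ 39.711 mm.

39.7 mm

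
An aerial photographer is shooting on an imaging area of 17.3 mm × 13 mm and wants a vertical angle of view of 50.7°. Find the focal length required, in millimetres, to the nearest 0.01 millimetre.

13.72 mm

From α = 2·arctan(h/2f) we get f = h / (2·tan(α/2)).
With h = 13 mm and α/2 = 25.35°, tan(α/2) ≈ 0.47377, so f ≈ 13 / 0.94753 ≈ 13.7199 mm.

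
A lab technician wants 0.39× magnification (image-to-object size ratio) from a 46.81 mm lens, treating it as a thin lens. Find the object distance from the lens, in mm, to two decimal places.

With m = dᵢ/dₒ and 1/f = 1/dₒ + 1/dᵢ, substituting dᵢ = m·dₒ gives 1/f = (1 + 1/m)/dₒ, hence dₒ = f·(1 + 1/m).
dₒ = 46.81 × (1 + 1/0.39) = 46.81 × 3.56410 ≈ 166.836 mm.

166.84 mm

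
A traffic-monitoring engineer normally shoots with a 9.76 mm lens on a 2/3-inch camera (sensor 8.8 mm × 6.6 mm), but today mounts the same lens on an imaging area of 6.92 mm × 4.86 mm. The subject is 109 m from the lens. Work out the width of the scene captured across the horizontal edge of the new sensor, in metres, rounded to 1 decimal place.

The focal length stays 9.76 mm; the relevant sensor dimension is now w = 6.92 mm. Object distance dₒ = 109 m = 109000 mm.
Thin-lens field width W = w·(dₒ − f)/f = 6.92 × (109000 − 9.76)/9.76 ≈ 77275.867 mm = 77.2759 m.

77.3 m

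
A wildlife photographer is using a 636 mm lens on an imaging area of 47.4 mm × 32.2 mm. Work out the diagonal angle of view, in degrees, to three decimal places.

Sensor diagonal = √(47.4² + 32.2²) = √3283.6000 ≈ 57.3027 mm.
Angle of view α = 2·arctan(d/2f) with d = 57.3027 mm and f = 636 mm.
d/2f = 0.04505; arctan(0.04505) ≈ 2.5794°, so α ≈ 5.1588°.

5.159°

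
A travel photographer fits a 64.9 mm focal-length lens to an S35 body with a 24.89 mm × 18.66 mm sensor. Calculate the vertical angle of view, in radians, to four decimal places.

Angle of view α = 2·arctan(h/2f) with h = 18.66 mm and f = 64.9 mm.
h/2f = 0.14376; arctan(0.14376) ≈ 0.1428 rad, so α ≈ 0.2856 rad.

0.2856 rad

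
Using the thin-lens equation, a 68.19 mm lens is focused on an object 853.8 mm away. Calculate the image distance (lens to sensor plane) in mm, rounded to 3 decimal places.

74.109 mm

1/dᵢ = 1/f − 1/dₒ = 1/68.19 − 1/853.8 = 0.0134937 mm⁻¹.
dᵢ = 1/0.0134937 ≈ 74.1088 mm.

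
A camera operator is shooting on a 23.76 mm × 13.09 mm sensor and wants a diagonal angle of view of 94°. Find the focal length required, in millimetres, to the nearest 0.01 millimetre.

Sensor diagonal = √(23.76² + 13.09²) = √735.8857 ≈ 27.1272 mm.
From α = 2·arctan(d/2f) we get f = d / (2·tan(α/2)).
With d = 27.1272 mm and α/2 = 47°, tan(α/2) ≈ 1.07237, so f ≈ 27.1272 / 2.14474 ≈ 12.6483 mm.

12.65 mm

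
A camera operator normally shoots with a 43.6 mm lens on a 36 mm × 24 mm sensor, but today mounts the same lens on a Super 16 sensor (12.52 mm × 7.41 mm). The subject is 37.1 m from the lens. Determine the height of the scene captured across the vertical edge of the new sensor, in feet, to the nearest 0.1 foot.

20.7 ft

The focal length stays 43.6 mm; the relevant sensor dimension is now h = 7.41 mm. Object distance dₒ = 37.1 m = 37100 mm.
Thin-lens field height W = h·(dₒ − f)/f = 7.41 × (37100 − 43.6)/43.6 ≈ 6297.888 mm = 6297.888/304.8 ft = 20.6624 ft.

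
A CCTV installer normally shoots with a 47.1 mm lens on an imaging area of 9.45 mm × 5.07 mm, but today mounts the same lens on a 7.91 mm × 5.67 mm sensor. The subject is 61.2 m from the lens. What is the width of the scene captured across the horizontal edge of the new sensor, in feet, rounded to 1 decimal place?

33.7 ft

The focal length stays 47.1 mm; the relevant sensor dimension is now w = 7.91 mm. Object distance dₒ = 61.2 m = 61200 mm.
Thin-lens field width W = w·(dₒ − f)/f = 7.91 × (61200 − 47.1)/47.1 ≈ 10270.052 mm = 10270.052/304.8 ft = 33.6944 ft.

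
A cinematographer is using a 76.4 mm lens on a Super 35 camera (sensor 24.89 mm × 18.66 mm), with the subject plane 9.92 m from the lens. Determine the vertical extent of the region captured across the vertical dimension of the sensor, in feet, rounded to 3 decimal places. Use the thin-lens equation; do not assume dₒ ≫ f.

dₒ: 9.92 m = 9920 mm.
Similar triangles through the lens centre give W/dₒ = h/dᵢ; with 1/f = 1/dₒ + 1/dᵢ this gives W = h·(dₒ − f)/f.
W = 18.66 mm × (9920 − 76.4) / 76.4 = 18.66 × 128.8429 ≈ 2404.209 mm = 2404.209/304.8 ft = 7.88783 ft.

7.888 ft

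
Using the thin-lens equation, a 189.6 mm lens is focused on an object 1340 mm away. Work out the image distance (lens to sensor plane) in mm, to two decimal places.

220.85 mm

1/dᵢ = 1/f − 1/dₒ = 1/189.6 − 1/1340 = 0.0045280 mm⁻¹.
dᵢ = 1/0.0045280 ≈ 220.8484 mm.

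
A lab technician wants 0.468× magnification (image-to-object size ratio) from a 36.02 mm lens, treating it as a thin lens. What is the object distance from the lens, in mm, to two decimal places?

With m = dᵢ/dₒ and 1/f = 1/dₒ + 1/dᵢ, substituting dᵢ = m·dₒ gives 1/f = (1 + 1/m)/dₒ, hence dₒ = f·(1 + 1/m).
dₒ = 36.02 × (1 + 1/0.468) = 36.02 × 3.13675 ≈ 112.986 mm.

112.99 mm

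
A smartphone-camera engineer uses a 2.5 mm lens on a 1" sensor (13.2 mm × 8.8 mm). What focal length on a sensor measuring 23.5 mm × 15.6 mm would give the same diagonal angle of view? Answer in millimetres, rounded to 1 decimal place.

Sensor diagonal = √(13.2² + 8.8²) = √251.6800 ≈ 15.8644 mm.
Sensor diagonal = √(23.5² + 15.6²) = √795.6100 ≈ 28.2066 mm.
Equal angle of view means equal diagonal/f ratio, so f₂ = f₁ · (diagonal₂/diagonal₁) = 2.5 × 28.2066/15.8644.
f₂ = 2.5 × 1.77798 ≈ 4.445 mm.

4.4 mm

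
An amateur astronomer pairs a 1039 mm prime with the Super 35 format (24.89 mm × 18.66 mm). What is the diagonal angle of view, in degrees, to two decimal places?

Sensor diagonal = √(24.89² + 18.66²) = √967.7077 ≈ 31.1080 mm.
Angle of view α = 2·arctan(d/2f) with d = 31.1080 mm and f = 1039 mm.
d/2f = 0.01497; arctan(0.01497) ≈ 0.8577°, so α ≈ 1.7153°.

1.72°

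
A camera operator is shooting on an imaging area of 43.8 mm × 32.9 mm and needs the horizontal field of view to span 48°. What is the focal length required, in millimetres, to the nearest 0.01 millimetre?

From α = 2·arctan(w/2f) we get f = w / (2·tan(α/2)).
With w = 43.8 mm and α/2 = 24°, tan(α/2) ≈ 0.44523, so f ≈ 43.8 / 0.89046 ≈ 49.1882 mm.

49.19 mm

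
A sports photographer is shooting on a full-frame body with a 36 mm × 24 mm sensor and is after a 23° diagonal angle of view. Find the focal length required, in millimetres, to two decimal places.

Sensor diagonal = √(36² + 24²) = √1872.0000 ≈ 43.2666 mm.
From α = 2·arctan(d/2f) we get f = d / (2·tan(α/2)).
With d = 43.2666 mm and α/2 = 11.5°, tan(α/2) ≈ 0.20345, so f ≈ 43.2666 / 0.40690 ≈ 106.3311 mm.

106.33 mm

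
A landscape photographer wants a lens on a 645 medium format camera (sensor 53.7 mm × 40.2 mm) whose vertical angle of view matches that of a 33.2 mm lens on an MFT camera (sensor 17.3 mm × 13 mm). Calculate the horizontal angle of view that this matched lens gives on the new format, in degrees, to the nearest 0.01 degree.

29.31°

Equal vertical AOV ⇒ f₂ = f₁ · 40.2/13 = 33.2 × 3.09231 ≈ 102.6646 mm.
Horizontal AOV on the new format = 2·arctan(53.7 / (2 × 102.6646)) = 2·arctan(0.26153) ≈ 29.3127°.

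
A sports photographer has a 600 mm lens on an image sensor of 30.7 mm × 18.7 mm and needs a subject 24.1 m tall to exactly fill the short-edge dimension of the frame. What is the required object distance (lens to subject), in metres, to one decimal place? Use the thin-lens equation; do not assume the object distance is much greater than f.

W: 24.1 m = 24100 mm.
Magnification m = h/W = dᵢ/dₒ; combined with 1/f = 1/dₒ + 1/dᵢ this gives dₒ = f·(1 + W/h).
dₒ = 600 mm × (1 + 24100/18.7) = 600 × 1289.7701 ≈ 773862.032 mm = 773.862 m.

773.9 m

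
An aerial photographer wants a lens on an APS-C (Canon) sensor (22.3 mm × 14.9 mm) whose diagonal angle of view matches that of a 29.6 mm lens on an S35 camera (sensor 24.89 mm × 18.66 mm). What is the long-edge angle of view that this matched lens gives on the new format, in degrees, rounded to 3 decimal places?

47.203°

Sensor diagonal = √(24.89² + 18.66²) = √967.7077 ≈ 31.1080 mm.
Sensor diagonal = √(22.3² + 14.9²) = √719.3000 ≈ 26.8198 mm.
Equal diagonal AOV ⇒ f₂ = f₁ · 26.8198/31.1080 = 29.6 × 0.86215 ≈ 25.5196 mm.
Long-edge AOV on the new format = 2·arctan(22.3 / (2 × 25.5196)) = 2·arctan(0.43692) ≈ 47.2028°.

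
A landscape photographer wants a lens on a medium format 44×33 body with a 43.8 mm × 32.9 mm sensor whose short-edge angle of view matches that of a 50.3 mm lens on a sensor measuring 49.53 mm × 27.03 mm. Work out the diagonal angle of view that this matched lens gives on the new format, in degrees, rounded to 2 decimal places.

48.21°

Equal short-edge AOV ⇒ f₂ = f₁ · 32.9/27.03 = 50.3 × 1.21717 ≈ 61.2235 mm.
Sensor diagonal = √(43.8² + 32.9²) = √3000.8500 ≈ 54.7800 mm.
Diagonal AOV on the new format = 2·arctan(54.7800 / (2 × 61.2235)) = 2·arctan(0.44738) ≈ 48.2054°.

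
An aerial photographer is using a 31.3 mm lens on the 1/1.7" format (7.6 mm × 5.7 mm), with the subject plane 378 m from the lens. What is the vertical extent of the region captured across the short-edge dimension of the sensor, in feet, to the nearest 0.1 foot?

dₒ: 378 m = 378000 mm.
Similar triangles through the lens centre give W/dₒ = h/dᵢ; with 1/f = 1/dₒ + 1/dᵢ this gives W = h·(dₒ − f)/f.
W = 5.7 mm × (378000 − 31.3) / 31.3 = 5.7 × 12075.6773 ≈ 68831.361 mm = 68831.361/304.8 ft = 225.825 ft.

225.8 ft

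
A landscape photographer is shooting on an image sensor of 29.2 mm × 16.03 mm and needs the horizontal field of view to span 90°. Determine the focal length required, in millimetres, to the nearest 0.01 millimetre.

From α = 2·arctan(w/2f) we get f = w / (2·tan(α/2)).
With w = 29.2 mm and α/2 = 45°, tan(α/2) ≈ 1.00000, so f ≈ 29.2 / 2.00000 ≈ 14.6000 mm.

14.60 mm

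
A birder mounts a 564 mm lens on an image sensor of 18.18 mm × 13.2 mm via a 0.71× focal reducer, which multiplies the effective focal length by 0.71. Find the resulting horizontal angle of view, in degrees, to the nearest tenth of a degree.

2.6°

Effective focal length f = 564 × 0.71 = 400.44 mm.
α = 2·arctan(18.18 / (2 × 400.44)) = 2·arctan(0.02270) ≈ 2.6008°.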